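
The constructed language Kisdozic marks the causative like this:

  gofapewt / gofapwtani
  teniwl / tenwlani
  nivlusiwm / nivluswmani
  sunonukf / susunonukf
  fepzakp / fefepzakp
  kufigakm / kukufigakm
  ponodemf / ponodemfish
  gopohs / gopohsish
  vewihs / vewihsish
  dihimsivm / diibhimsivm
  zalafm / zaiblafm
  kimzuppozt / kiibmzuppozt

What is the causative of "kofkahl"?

kofkahlish

nivlusiwm and kufigakm both end in -m yet inflect differently (nivluswmani, kukufigakm), so the final letter is not what conditions the rule; the second-to-last letter is.
"kofkahl" has second-to-last letter 'h'. The stems whose second-to-last letter is 'h' (gopohs → gopohsish, vewihs → vewihsish) add -ish.
The other patterns: stems whose second-to-last letter is 'w' delete the last vowel and add -ani; stems whose second-to-last letter is 'k' repeat the first consonant+vowel as a prefix; stems whose second-to-last letter is 'f', 'v' or 'z' insert -ib- after the first vowel.
So kofkahl → kofkahlish.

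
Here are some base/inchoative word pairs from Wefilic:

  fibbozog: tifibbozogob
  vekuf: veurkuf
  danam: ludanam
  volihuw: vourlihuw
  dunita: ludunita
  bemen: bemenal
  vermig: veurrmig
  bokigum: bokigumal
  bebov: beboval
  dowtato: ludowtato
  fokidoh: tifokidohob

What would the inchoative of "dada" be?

ludada

"dada" begins with d-. The stems beginning with d- (danam → ludanam, dowtato → ludowtato, dunita → ludunita) add the prefix lu-.
The other patterns: stems beginning with v- insert -ur- after the first vowel; stems beginning with f- add ti- … -ob around the stem; stems beginning with b- add -al.
So dada → ludada.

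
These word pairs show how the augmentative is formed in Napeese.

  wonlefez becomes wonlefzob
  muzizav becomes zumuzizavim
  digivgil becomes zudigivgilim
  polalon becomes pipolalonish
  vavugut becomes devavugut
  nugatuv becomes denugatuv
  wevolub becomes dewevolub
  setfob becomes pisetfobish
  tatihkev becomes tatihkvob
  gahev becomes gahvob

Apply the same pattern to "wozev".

nugatuv and gahev both end in -v yet inflect differently (denugatuv, gahvob), so the final letter is not what conditions the rule; the last vowel is.
"wozev" has last vowel 'e'. The stems whose last vowel is 'e' (gahev → gahvob, wonlefez → wonlefzob, tatihkev → tatihkvob) delete the last vowel and add -ob.
The other patterns: stems whose last vowel is 'u' add the prefix de-; stems whose last vowel is 'o' add pi- … -ish around the stem; stems whose last vowel is 'a' or 'i' add zu- … -im around the stem.
So wozev → wozvob.

wozvob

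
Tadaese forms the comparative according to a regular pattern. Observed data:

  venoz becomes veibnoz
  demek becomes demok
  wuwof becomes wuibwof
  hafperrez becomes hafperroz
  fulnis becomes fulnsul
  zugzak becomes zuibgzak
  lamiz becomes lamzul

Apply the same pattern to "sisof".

siibsof

hafperrez and lamiz both end in -z yet inflect differently (hafperroz, lamzul), so the final letter is not what conditions the rule; the last vowel is.
"sisof" has last vowel 'o'. The stems whose last vowel is 'o' (venoz → veibnoz, wuwof → wuibwof) insert -ib- after the first vowel.
The other patterns: stems whose last vowel is 'e' change the last vowel to 'o'; stems whose last vowel is 'i' delete the last vowel and add -ul.
So sisof → siibsof.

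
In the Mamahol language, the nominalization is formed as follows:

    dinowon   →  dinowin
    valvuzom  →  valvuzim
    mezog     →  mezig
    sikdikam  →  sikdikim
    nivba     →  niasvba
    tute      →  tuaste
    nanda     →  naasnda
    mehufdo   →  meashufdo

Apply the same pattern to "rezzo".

sikdikam and nivba both have last vowel 'a' yet inflect differently (sikdikim, niasvba), so the last vowel is not what conditions the rule; whether the stem ends in a vowel or a consonant is.
"rezzo" ends in a vowel. The stems ending in a vowel (nivba → niasvba, tute → tuaste, nanda → naasnda) insert -as- after the first vowel.
The other pattern: stems ending in a consonant change the last vowel to 'i'.
So rezzo → reaszzo.

reaszzo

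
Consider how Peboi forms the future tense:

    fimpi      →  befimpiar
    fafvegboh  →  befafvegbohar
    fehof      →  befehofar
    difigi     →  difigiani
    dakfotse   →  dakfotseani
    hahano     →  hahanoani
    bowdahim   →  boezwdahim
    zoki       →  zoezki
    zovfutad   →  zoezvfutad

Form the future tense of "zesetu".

zeezsetu

fimpi and difigi both end in -i yet inflect differently (befimpiar, difigiani), so the final letter is not what conditions the rule; the first letter is.
"zesetu" begins with z-. The stems beginning with z- (zoki → zoezki, zovfutad → zoezvfutad) insert -ez- after the first vowel.
The other patterns: stems beginning with f- add be- … -ar around the stem; stems beginning with d- or h- add -ani.
So zesetu → zeezsetu.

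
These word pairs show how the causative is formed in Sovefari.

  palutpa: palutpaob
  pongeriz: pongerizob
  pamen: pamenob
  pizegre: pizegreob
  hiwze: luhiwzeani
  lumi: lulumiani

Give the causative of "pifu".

pifuob

pizegre and hiwze both end in -e yet inflect differently (pizegreob, luhiwzeani), so the final letter is not what conditions the rule; the first letter is.
"pifu" begins with p-. The stems beginning with p- (palutpa → palutpaob, pongeriz → pongerizob, pamen → pamenob) add -ob.
The other pattern: stems beginning with h- or l- add lu- … -ani around the stem.
So pifu → pifuob.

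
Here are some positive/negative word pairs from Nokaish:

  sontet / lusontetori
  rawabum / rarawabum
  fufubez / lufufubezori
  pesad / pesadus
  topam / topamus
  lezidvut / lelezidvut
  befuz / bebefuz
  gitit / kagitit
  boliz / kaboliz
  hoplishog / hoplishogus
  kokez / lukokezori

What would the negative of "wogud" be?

"wogud" has last vowel 'u'. The stems whose last vowel is 'u' (rawabum → rarawabum, lezidvut → lelezidvut, befuz → bebefuz) repeat the first consonant+vowel as a prefix.
The other patterns: stems whose last vowel is 'e' add lu- … -ori around the stem; stems whose last vowel is 'i' add the prefix ka-; stems whose last vowel is 'a' or 'o' add -us.
So wogud → wowogud.

wowogud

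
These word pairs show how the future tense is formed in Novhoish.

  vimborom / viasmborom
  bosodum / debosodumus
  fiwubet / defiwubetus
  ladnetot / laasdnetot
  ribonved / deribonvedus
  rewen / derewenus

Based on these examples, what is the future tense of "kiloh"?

kiasloh

"kiloh" has last vowel 'o'. The stems whose last vowel is 'o' (vimborom → viasmborom, ladnetot → laasdnetot) insert -as- after the first vowel.
So kiloh → kiasloh.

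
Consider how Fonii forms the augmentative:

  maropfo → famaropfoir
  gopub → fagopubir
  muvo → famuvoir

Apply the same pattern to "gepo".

fagepoir

Every pair shown (maropfo → famaropfoir, gopub → fagopubir, muvo → famuvoir) follows the same rule: add fa- … -ir around the stem.
So gepo → fagepoir.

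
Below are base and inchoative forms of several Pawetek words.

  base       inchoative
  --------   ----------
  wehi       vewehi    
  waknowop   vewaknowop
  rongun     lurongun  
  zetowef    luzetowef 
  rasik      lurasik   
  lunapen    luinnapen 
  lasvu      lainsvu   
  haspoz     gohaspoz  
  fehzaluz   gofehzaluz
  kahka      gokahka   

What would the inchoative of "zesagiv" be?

luzesagiv

"zesagiv" begins with z-. The one such stem in the data (zetowef → luzetowef) adds the prefix lu-, so the same rule applies.
The other patterns: stems beginning with w- add the prefix ve-; stems beginning with l- insert -in- after the first vowel; stems beginning with f-, h- or k- add the prefix go-.
So zesagiv → luzesagiv.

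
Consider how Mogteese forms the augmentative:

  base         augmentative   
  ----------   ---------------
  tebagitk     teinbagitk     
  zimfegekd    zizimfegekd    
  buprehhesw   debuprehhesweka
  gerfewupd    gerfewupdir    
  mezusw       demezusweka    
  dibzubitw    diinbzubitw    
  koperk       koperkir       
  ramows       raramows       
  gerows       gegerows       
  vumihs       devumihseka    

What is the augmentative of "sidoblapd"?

tebagitk and koperk both end in -k yet inflect differently (teinbagitk, koperkir), so the final letter is not what conditions the rule; the second-to-last letter is.
"sidoblapd" has second-to-last letter 'p'. The one such stem in the data (gerfewupd → gerfewupdir) adds -ir, so the same rule applies.
The other patterns: stems whose second-to-last letter is 't' insert -in- after the first vowel; stems whose second-to-last letter is 'k' or 'w' repeat the first consonant+vowel as a prefix; stems whose second-to-last letter is 'h' or 's' add de- … -eka around the stem.
So sidoblapd → sidoblapdir.

sidoblapdir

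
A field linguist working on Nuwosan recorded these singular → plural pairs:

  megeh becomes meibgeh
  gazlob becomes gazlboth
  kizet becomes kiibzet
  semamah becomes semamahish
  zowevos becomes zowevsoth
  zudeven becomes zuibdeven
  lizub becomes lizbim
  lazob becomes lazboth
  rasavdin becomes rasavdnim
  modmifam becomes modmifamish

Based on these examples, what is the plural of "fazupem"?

"fazupem" has last vowel 'e'. The stems whose last vowel is 'e' (zudeven → zuibdeven, megeh → meibgeh, kizet → kiibzet) insert -ib- after the first vowel.
So fazupem → faibzupem.

faibzupem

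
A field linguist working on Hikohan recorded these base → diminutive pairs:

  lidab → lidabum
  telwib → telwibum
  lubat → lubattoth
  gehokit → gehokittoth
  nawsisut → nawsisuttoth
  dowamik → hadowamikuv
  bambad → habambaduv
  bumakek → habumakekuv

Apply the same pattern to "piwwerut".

lidab and lubat both have last vowel 'a' yet inflect differently (lidabum, lubattoth), so the last vowel is not what conditions the rule; the final letter is.
"piwwerut" ends in -t. The stems ending in -t (lubat → lubattoth, gehokit → gehokittoth, nawsisut → nawsisuttoth) double the final consonant and add -oth.
The other patterns: stems ending in -b add -um; stems ending in -d or -k add ha- … -uv around the stem.
So piwwerut → piwweruttoth.

piwweruttoth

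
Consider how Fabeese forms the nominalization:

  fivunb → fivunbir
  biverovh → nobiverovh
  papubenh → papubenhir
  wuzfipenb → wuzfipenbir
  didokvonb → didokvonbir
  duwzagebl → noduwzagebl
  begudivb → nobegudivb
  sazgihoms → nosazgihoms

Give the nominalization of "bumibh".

nobumibh

fivunb and begudivb both end in -b yet inflect differently (fivunbir, nobegudivb), so the final letter is not what conditions the rule; the second-to-last letter is.
"bumibh" has second-to-last letter 'b'. The one such stem in the data (duwzagebl → noduwzagebl) adds the prefix no-, so the same rule applies.
So bumibh → nobumibh.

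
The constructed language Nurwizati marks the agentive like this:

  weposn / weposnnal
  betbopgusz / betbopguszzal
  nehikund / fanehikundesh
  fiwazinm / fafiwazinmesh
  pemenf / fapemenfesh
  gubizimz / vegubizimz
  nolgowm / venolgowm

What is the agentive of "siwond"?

fasiwondesh

betbopgusz and gubizimz both end in -z yet inflect differently (betbopguszzal, vegubizimz), so the final letter is not what conditions the rule; the second-to-last letter is.
"siwond" has second-to-last letter 'n'. The stems whose second-to-last letter is 'n' (nehikund → fanehikundesh, fiwazinm → fafiwazinmesh, pemenf → fapemenfesh) add fa- … -esh around the stem.
So siwond → fasiwondesh.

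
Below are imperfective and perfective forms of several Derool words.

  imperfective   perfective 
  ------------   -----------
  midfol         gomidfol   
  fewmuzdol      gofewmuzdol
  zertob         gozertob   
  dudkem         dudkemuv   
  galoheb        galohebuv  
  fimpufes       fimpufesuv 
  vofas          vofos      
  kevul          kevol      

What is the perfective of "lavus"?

zertob and galoheb both end in -b yet inflect differently (gozertob, galohebuv), so the final letter is not what conditions the rule; the last vowel is.
"lavus" has last vowel 'u'. The one such stem in the data (kevul → kevol) changes the last vowel to 'o' (as does vofas), so the same rule applies.
So lavus → lavos.

lavos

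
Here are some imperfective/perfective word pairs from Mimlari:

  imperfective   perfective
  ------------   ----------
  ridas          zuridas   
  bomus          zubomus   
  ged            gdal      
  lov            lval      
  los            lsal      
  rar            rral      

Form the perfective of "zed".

ridas and los both end in -s yet inflect differently (zuridas, lsal), so the final letter is not what conditions the rule; the number of vowels is.
"zed" has 1 vowel. The stems with 1 vowel (ged → gdal, lov → lval, los → lsal) delete the last vowel and add -al.
So zed → zdal.

zdal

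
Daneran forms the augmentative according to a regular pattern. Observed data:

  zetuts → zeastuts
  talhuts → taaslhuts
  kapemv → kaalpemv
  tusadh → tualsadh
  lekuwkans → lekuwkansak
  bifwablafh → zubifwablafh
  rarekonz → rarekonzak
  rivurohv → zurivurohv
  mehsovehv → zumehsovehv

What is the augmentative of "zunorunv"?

zetuts and lekuwkans both end in -s yet inflect differently (zeastuts, lekuwkansak), so the final letter is not what conditions the rule; the second-to-last letter is.
"zunorunv" has second-to-last letter 'n'. The stems whose second-to-last letter is 'n' (rarekonz → rarekonzak, lekuwkans → lekuwkansak) add -ak.
The other patterns: stems whose second-to-last letter is 't' insert -as- after the first vowel; stems whose second-to-last letter is 'f' or 'h' add the prefix zu-; stems whose second-to-last letter is 'd' or 'm' insert -al- after the first vowel.
So zunorunv → zunorunvak.

zunorunvak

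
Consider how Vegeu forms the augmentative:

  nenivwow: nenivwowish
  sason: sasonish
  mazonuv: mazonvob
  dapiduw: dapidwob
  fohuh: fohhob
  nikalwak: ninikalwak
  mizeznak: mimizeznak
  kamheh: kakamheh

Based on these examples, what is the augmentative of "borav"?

nenivwow and dapiduw both end in -w yet inflect differently (nenivwowish, dapidwob), so the final letter is not what conditions the rule; the last vowel is.
"borav" has last vowel 'a'. The stems whose last vowel is 'a' (nikalwak → ninikalwak, mizeznak → mimizeznak) repeat the first consonant+vowel as a prefix.
The other patterns: stems whose last vowel is 'o' add -ish; stems whose last vowel is 'u' delete the last vowel and add -ob.
So borav → boborav.

boborav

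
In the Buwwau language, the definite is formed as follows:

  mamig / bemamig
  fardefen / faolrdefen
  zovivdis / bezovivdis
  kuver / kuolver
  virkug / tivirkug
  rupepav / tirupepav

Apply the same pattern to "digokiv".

mamig and virkug both end in -g yet inflect differently (bemamig, tivirkug), so the final letter is not what conditions the rule; the last vowel is.
"digokiv" has last vowel 'i'. The stems whose last vowel is 'i' (zovivdis → bezovivdis, mamig → bemamig) add the prefix be-.
The other patterns: stems whose last vowel is 'e' insert -ol- after the first vowel; stems whose last vowel is 'a' or 'u' add the prefix ti-.
So digokiv → bedigokiv.

bedigokiv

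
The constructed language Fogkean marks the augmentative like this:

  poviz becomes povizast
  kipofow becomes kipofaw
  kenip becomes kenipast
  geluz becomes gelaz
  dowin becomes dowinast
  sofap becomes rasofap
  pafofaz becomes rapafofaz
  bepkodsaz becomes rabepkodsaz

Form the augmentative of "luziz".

sofap and kenip both end in -p yet inflect differently (rasofap, kenipast), so the final letter is not what conditions the rule; the last vowel is.
"luziz" has last vowel 'i'. The stems whose last vowel is 'i' (kenip → kenipast, poviz → povizast, dowin → dowinast) add -ast.
The other patterns: stems whose last vowel is 'a' add the prefix ra-; stems whose last vowel is 'o' or 'u' change the last vowel to 'a'.
So luziz → luzizast.

luzizast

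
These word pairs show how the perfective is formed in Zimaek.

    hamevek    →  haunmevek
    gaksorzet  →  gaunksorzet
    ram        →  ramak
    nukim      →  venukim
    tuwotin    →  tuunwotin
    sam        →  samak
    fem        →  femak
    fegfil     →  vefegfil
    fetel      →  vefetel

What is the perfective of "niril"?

veniril

ram and nukim both end in -m yet inflect differently (ramak, venukim), so the final letter is not what conditions the rule; the number of vowels is.
"niril" has 2 vowels. The stems with 2 vowels (nukim → venukim, fetel → vefetel, fegfil → vefegfil) add the prefix ve-.
So niril → veniril.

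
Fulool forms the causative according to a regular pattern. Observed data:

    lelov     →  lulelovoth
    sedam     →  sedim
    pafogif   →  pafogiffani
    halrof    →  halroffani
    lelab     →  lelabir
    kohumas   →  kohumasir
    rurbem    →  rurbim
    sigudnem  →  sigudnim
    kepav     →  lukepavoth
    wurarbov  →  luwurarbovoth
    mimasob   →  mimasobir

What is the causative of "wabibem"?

wabibim

halrof and lelov both have last vowel 'o' yet inflect differently (halroffani, lulelovoth), so the last vowel is not what conditions the rule; the final letter is.
"wabibem" ends in -m. The stems ending in -m (sedam → sedim, rurbem → rurbim, sigudnem → sigudnim) change the last vowel to 'i'.
The other patterns: stems ending in -f double the final consonant and add -ani; stems ending in -v add lu- … -oth around the stem; stems ending in -b or -s add -ir.
So wabibem → wabibim.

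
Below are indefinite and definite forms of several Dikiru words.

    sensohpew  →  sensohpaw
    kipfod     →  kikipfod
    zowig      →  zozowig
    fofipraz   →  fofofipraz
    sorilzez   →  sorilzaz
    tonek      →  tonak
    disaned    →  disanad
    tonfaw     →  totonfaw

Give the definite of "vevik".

disaned and kipfod both end in -d yet inflect differently (disanad, kikipfod), so the final letter is not what conditions the rule; the last vowel is.
"vevik" has last vowel 'i'. The one such stem in the data (zowig → zozowig) repeats the first consonant+vowel as a prefix (as do kipfod, fofipraz), so the same rule applies.
The other pattern: stems whose last vowel is 'e' change the last vowel to 'a'.
So vevik → vevevik.

vevevik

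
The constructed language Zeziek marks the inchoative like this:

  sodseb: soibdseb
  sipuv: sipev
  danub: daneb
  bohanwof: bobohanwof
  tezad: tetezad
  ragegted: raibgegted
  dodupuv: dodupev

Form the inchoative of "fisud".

fised

"fisud" has last vowel 'u'. The stems whose last vowel is 'u' (sipuv → sipev, dodupuv → dodupev, danub → daneb) change the last vowel to 'e'.
So fisud → fised.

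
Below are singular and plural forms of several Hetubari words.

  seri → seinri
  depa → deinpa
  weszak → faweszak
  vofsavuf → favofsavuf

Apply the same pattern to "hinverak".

depa and weszak both have last vowel 'a' yet inflect differently (deinpa, faweszak), so the last vowel is not what conditions the rule; whether the stem ends in a vowel or a consonant is.
"hinverak" ends in a consonant. The stems ending in a consonant (weszak → faweszak, vofsavuf → favofsavuf) add the prefix fa-.
The other pattern: stems ending in a vowel insert -in- after the first vowel.
So hinverak → fahinverak.

fahinverak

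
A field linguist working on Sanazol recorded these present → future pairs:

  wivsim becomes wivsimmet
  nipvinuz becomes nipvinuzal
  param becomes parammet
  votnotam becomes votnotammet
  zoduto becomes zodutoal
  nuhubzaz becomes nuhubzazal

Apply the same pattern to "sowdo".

votnotam and nuhubzaz both have last vowel 'a' yet inflect differently (votnotammet, nuhubzazal), so the last vowel is not what conditions the rule; the final letter is.
"sowdo" ends in -o. The one such stem in the data (zoduto → zodutoal) adds -al, so the same rule applies.
The other pattern: stems ending in -m double the final consonant and add -et.
So sowdo → sowdoal.

sowdoal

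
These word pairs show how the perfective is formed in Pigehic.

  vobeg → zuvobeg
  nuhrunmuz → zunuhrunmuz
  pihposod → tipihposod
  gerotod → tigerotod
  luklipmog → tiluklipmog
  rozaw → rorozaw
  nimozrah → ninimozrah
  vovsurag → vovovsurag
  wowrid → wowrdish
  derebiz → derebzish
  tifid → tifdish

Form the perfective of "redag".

vobeg and luklipmog both end in -g yet inflect differently (zuvobeg, tiluklipmog), so the final letter is not what conditions the rule; the last vowel is.
"redag" has last vowel 'a'. The stems whose last vowel is 'a' (rozaw → rorozaw, nimozrah → ninimozrah, vovsurag → vovovsurag) repeat the first consonant+vowel as a prefix.
The other patterns: stems whose last vowel is 'e' or 'u' add the prefix zu-; stems whose last vowel is 'o' add the prefix ti-; stems whose last vowel is 'i' delete the last vowel and add -ish.
So redag → reredag.

reredag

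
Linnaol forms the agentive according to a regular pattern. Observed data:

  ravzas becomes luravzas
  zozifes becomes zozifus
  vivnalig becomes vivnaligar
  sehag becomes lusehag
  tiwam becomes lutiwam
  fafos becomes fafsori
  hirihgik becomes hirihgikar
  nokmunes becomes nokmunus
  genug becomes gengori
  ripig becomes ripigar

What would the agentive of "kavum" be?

sehag and ripig both end in -g yet inflect differently (lusehag, ripigar), so the final letter is not what conditions the rule; the last vowel is.
"kavum" has last vowel 'u'. The one such stem in the data (genug → gengori) deletes the last vowel and adds -ori (as does fafos), so the same rule applies.
The other patterns: stems whose last vowel is 'a' add the prefix lu-; stems whose last vowel is 'i' add -ar; stems whose last vowel is 'e' change the last vowel to 'u'.
So kavum → kavmori.

kavmori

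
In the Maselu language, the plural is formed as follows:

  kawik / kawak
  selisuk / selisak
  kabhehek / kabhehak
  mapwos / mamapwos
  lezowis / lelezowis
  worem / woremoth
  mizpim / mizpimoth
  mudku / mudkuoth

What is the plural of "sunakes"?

"sunakes" ends in -s. The stems ending in -s (mapwos → mamapwos, lezowis → lelezowis) repeat the first consonant+vowel as a prefix.
So sunakes → susunakes.

susunakes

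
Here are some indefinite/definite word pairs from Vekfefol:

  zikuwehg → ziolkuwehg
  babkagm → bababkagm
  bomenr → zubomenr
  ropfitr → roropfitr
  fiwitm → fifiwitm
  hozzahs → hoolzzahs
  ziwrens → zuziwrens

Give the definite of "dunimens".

ziwrens and hozzahs both end in -s yet inflect differently (zuziwrens, hoolzzahs), so the final letter is not what conditions the rule; the second-to-last letter is.
"dunimens" has second-to-last letter 'n'. The stems whose second-to-last letter is 'n' (bomenr → zubomenr, ziwrens → zuziwrens) add the prefix zu-.
So dunimens → zudunimens.

zudunimens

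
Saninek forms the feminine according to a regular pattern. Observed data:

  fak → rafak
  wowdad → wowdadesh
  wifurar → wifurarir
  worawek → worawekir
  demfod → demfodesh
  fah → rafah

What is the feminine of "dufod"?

dufodesh

fak and worawek both end in -k yet inflect differently (rafak, worawekir), so the final letter is not what conditions the rule; the number of vowels is.
"dufod" has 2 vowels. The stems with 2 vowels (wowdad → wowdadesh, demfod → demfodesh) add -esh.
The other patterns: stems with 1 vowel add the prefix ra-; stems with 3 vowels add -ir.
So dufod → dufodesh.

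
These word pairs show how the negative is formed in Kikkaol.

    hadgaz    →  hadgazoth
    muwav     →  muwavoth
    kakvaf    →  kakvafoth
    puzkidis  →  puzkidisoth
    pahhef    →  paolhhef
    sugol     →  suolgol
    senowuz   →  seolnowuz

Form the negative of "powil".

powiloth

hadgaz and senowuz both end in -z yet inflect differently (hadgazoth, seolnowuz), so the final letter is not what conditions the rule; the last vowel is.
"powil" has last vowel 'i'. The one such stem in the data (puzkidis → puzkidisoth) adds -oth, so the same rule applies.
The other pattern: stems whose last vowel is 'e', 'o' or 'u' insert -ol- after the first vowel.
So powil → powiloth.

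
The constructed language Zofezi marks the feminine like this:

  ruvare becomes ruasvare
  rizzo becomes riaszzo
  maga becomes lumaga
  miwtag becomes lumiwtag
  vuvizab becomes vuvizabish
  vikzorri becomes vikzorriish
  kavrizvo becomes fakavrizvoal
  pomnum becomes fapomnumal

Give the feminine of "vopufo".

rizzo and kavrizvo both end in -o yet inflect differently (riaszzo, fakavrizvoal), so the final letter is not what conditions the rule; the first letter is.
"vopufo" begins with v-. The stems beginning with v- (vuvizab → vuvizabish, vikzorri → vikzorriish) add -ish.
So vopufo → vopufoish.

vopufoish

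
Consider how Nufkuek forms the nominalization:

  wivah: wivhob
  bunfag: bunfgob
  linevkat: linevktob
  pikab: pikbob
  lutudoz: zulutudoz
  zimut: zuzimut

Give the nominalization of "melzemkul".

zumelzemkul

"melzemkul" has last vowel 'u'. The one such stem in the data (zimut → zuzimut) adds the prefix zu-, so the same rule applies.
The other pattern: stems whose last vowel is 'a' delete the last vowel and add -ob.
So melzemkul → zumelzemkul.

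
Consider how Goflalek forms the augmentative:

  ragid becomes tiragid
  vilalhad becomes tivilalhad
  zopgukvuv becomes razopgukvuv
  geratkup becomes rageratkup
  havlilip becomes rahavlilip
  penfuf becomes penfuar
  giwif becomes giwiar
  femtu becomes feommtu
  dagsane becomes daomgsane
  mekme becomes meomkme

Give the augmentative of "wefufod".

tiwefufod

ragid and havlilip both have last vowel 'i' yet inflect differently (tiragid, rahavlilip), so the last vowel is not what conditions the rule; the final letter is.
"wefufod" ends in -d. The stems ending in -d (ragid → tiragid, vilalhad → tivilalhad) add the prefix ti-.
The other patterns: stems ending in -p or -v add the prefix ra-; stems ending in -f drop the final letter and add -ar; stems ending in -e or -u insert -om- after the first vowel.
So wefufod → tiwefufod.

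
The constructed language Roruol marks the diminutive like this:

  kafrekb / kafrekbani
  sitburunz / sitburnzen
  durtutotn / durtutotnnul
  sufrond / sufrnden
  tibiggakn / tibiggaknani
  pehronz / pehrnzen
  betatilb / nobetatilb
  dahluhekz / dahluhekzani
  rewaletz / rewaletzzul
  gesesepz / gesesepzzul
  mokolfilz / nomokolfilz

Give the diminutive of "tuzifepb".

tuzifepbbul

pehronz and mokolfilz both end in -z yet inflect differently (pehrnzen, nomokolfilz), so the final letter is not what conditions the rule; the second-to-last letter is.
"tuzifepb" has second-to-last letter 'p'. The one such stem in the data (gesesepz → gesesepzzul) doubles the final consonant and adds -ul (as do durtutotn, rewaletz), so the same rule applies.
So tuzifepb → tuzifepbbul.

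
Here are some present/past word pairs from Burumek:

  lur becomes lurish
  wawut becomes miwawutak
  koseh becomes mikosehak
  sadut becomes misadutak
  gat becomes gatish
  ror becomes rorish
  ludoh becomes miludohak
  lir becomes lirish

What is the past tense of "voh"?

gat and wawut both end in -t yet inflect differently (gatish, miwawutak), so the final letter is not what conditions the rule; the number of vowels is.
"voh" has 1 vowel. The stems with 1 vowel (ror → rorish, lir → lirish, lur → lurish) add -ish.
The other pattern: stems with 2 vowels add mi- … -ak around the stem.
So voh → vohish.

vohish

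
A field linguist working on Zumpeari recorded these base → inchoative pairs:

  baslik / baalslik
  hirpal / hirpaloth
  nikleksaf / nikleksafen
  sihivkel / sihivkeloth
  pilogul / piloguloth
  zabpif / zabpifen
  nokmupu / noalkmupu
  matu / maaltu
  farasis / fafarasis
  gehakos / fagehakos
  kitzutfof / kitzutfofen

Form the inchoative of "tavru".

"tavru" ends in -u. The stems ending in -u (matu → maaltu, nokmupu → noalkmupu) insert -al- after the first vowel.
The other patterns: stems ending in -l add -oth; stems ending in -f add -en; stems ending in -s add the prefix fa-.
So tavru → taalvru.

taalvru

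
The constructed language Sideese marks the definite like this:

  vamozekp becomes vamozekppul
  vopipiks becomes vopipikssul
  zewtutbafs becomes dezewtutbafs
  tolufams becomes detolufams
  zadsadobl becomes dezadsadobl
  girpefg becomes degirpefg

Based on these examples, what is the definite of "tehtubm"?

detehtubm

"tehtubm" has second-to-last letter 'b'. The one such stem in the data (zadsadobl → dezadsadobl) adds the prefix de-, so the same rule applies.
The other pattern: stems whose second-to-last letter is 'k' double the final consonant and add -ul.
So tehtubm → detehtubm.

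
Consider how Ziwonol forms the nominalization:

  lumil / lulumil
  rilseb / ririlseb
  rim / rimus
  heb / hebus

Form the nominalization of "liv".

livus

rilseb and heb both end in -b yet inflect differently (ririlseb, hebus), so the final letter is not what conditions the rule; the number of vowels is.
"liv" has 1 vowel. The stems with 1 vowel (rim → rimus, heb → hebus) add -us.
The other pattern: stems with 2 vowels repeat the first consonant+vowel as a prefix.
So liv → livus.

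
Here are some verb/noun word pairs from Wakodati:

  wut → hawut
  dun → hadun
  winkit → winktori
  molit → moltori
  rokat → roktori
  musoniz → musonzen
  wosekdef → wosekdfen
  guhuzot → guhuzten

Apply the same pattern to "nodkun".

nodknori

wut and winkit both end in -t yet inflect differently (hawut, winktori), so the final letter is not what conditions the rule; the number of vowels is.
"nodkun" has 2 vowels. The stems with 2 vowels (winkit → winktori, molit → moltori, rokat → roktori) delete the last vowel and add -ori.
So nodkun → nodknori.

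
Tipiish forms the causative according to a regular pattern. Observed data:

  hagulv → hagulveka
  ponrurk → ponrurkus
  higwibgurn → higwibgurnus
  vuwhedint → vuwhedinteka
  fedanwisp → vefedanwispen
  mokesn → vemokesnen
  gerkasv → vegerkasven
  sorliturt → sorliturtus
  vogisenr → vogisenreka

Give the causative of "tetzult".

mokesn and higwibgurn both end in -n yet inflect differently (vemokesnen, higwibgurnus), so the final letter is not what conditions the rule; the second-to-last letter is.
"tetzult" has second-to-last letter 'l'. The one such stem in the data (hagulv → hagulveka) adds -eka, so the same rule applies.
So tetzult → tetzulteka.

tetzulteka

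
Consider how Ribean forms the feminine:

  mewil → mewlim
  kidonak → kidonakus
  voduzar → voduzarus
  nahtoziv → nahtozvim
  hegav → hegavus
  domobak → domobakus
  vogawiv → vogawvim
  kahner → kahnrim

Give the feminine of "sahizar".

sahizarus

kahner and voduzar both end in -r yet inflect differently (kahnrim, voduzarus), so the final letter is not what conditions the rule; the last vowel is.
"sahizar" has last vowel 'a'. The stems whose last vowel is 'a' (kidonak → kidonakus, voduzar → voduzarus, hegav → hegavus) add -us.
So sahizar → sahizarus.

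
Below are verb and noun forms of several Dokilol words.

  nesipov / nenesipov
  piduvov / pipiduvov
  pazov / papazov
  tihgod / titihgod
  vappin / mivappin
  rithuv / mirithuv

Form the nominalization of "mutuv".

mimutuv

"mutuv" has last vowel 'u'. The one such stem in the data (rithuv → mirithuv) adds the prefix mi-, so the same rule applies.
The other pattern: stems whose last vowel is 'o' repeat the first consonant+vowel as a prefix.
So mutuv → mimutuv.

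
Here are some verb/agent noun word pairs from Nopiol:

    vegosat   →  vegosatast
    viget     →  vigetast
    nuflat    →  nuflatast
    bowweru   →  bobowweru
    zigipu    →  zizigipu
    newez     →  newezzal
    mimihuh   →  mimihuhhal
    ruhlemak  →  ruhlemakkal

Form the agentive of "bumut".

bumutast

"bumut" ends in -t. The stems ending in -t (vegosat → vegosatast, viget → vigetast, nuflat → nuflatast) add -ast.
The other patterns: stems ending in -u repeat the first consonant+vowel as a prefix; stems ending in -h, -k or -z double the final consonant and add -al.
So bumut → bumutast.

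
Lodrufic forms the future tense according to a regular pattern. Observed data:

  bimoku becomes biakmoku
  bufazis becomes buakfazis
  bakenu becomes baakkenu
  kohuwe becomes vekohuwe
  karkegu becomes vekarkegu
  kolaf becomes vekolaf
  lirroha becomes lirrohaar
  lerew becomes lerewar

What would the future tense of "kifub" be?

vekifub

bimoku and karkegu both end in -u yet inflect differently (biakmoku, vekarkegu), so the final letter is not what conditions the rule; the first letter is.
"kifub" begins with k-. The stems beginning with k- (kohuwe → vekohuwe, karkegu → vekarkegu, kolaf → vekolaf) add the prefix ve-.
So kifub → vekifub.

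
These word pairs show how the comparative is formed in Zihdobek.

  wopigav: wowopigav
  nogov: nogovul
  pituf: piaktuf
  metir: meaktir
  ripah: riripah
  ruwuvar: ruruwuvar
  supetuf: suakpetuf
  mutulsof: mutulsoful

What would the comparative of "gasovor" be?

gasovorul

"gasovor" has last vowel 'o'. The stems whose last vowel is 'o' (mutulsof → mutulsoful, nogov → nogovul) add -ul.
So gasovor → gasovorul.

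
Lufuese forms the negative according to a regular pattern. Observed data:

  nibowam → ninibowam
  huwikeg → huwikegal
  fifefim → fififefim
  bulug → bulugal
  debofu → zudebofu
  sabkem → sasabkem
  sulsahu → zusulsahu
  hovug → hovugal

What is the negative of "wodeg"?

huwikeg and sabkem both have last vowel 'e' yet inflect differently (huwikegal, sasabkem), so the last vowel is not what conditions the rule; the final letter is.
"wodeg" ends in -g. The stems ending in -g (bulug → bulugal, hovug → hovugal, huwikeg → huwikegal) add -al.
So wodeg → wodegal.

wodegal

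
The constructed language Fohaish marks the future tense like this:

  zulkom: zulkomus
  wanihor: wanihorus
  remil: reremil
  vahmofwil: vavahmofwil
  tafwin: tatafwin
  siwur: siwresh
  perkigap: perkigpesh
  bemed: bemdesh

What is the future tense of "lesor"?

"lesor" has last vowel 'o'. The stems whose last vowel is 'o' (zulkom → zulkomus, wanihor → wanihorus) add -us.
So lesor → lesorus.

lesorus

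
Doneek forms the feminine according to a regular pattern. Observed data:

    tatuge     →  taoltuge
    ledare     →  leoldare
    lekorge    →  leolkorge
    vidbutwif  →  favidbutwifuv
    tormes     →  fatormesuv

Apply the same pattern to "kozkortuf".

tatuge and tormes both have last vowel 'e' yet inflect differently (taoltuge, fatormesuv), so the last vowel is not what conditions the rule; the final letter is.
"kozkortuf" ends in -f. The one such stem in the data (vidbutwif → favidbutwifuv) adds fa- … -uv around the stem, so the same rule applies.
The other pattern: stems ending in -e insert -ol- after the first vowel.
So kozkortuf → fakozkortufuv.

fakozkortufuv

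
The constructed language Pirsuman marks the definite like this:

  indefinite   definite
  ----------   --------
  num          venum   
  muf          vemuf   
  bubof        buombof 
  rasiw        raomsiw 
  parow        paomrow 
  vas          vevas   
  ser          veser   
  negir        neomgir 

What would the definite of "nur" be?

negir and ser both end in -r yet inflect differently (neomgir, veser), so the final letter is not what conditions the rule; the number of vowels is.
"nur" has 1 vowel. The stems with 1 vowel (num → venum, ser → veser, vas → vevas) add the prefix ve-.
So nur → venur.

venur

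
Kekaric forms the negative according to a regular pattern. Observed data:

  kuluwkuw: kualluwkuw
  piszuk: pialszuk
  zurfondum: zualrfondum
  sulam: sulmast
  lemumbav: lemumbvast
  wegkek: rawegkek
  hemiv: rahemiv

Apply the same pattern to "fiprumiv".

rafiprumiv

zurfondum and sulam both end in -m yet inflect differently (zualrfondum, sulmast), so the final letter is not what conditions the rule; the last vowel is.
"fiprumiv" has last vowel 'i'. The one such stem in the data (hemiv → rahemiv) adds the prefix ra-, so the same rule applies.
So fiprumiv → rafiprumiv.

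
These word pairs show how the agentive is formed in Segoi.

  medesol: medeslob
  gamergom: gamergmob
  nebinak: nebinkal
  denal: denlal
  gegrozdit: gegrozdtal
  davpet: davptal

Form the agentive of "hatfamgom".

"hatfamgom" has last vowel 'o'. The stems whose last vowel is 'o' (medesol → medeslob, gamergom → gamergmob) delete the last vowel and add -ob.
The other pattern: stems whose last vowel is 'a', 'e' or 'i' delete the last vowel and add -al.
So hatfamgom → hatfamgmob.

hatfamgmob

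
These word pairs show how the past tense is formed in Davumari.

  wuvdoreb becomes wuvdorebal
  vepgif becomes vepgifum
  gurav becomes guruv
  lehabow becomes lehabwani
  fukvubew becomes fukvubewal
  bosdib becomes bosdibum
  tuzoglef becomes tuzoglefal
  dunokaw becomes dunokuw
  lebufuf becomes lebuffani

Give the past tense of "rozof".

"rozof" has last vowel 'o'. The one such stem in the data (lehabow → lehabwani) deletes the last vowel and adds -ani (as does lebufuf), so the same rule applies.
So rozof → rozfani.

rozfani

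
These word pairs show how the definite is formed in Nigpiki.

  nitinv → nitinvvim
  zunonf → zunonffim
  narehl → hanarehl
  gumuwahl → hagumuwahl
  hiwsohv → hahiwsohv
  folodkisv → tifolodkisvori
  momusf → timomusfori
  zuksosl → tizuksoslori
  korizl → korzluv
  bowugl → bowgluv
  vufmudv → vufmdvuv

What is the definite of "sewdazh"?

sewdzhuv

nitinv and hiwsohv both end in -v yet inflect differently (nitinvvim, hahiwsohv), so the final letter is not what conditions the rule; the second-to-last letter is.
"sewdazh" has second-to-last letter 'z'. The one such stem in the data (korizl → korzluv) deletes the last vowel and adds -uv (as do bowugl, vufmudv), so the same rule applies.
The other patterns: stems whose second-to-last letter is 'n' double the final consonant and add -im; stems whose second-to-last letter is 'h' add the prefix ha-; stems whose second-to-last letter is 's' add ti- … -ori around the stem.
So sewdazh → sewdzhuv.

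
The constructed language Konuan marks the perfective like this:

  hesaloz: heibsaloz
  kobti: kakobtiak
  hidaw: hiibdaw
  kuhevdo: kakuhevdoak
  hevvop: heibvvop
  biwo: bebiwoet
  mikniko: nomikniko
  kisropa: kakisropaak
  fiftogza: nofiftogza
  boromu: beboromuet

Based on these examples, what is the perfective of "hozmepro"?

hoibzmepro

biwo and kuhevdo both end in -o yet inflect differently (bebiwoet, kakuhevdoak), so the final letter is not what conditions the rule; the first letter is.
"hozmepro" begins with h-. The stems beginning with h- (hesaloz → heibsaloz, hevvop → heibvvop, hidaw → hiibdaw) insert -ib- after the first vowel.
The other patterns: stems beginning with b- add be- … -et around the stem; stems beginning with k- add ka- … -ak around the stem; stems beginning with f- or m- add the prefix no-.
So hozmepro → hoibzmepro.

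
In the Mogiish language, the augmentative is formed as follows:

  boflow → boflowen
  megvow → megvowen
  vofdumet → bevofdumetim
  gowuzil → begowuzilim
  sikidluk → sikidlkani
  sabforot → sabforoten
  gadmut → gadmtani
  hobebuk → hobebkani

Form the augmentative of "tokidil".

"tokidil" has last vowel 'i'. The one such stem in the data (gowuzil → begowuzilim) adds be- … -im around the stem, so the same rule applies.
So tokidil → betokidilim.

betokidilim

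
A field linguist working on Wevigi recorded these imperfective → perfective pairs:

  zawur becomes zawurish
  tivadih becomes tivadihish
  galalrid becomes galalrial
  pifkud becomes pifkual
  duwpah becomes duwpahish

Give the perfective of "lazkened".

pifkud and zawur both have last vowel 'u' yet inflect differently (pifkual, zawurish), so the last vowel is not what conditions the rule; the final letter is.
"lazkened" ends in -d. The stems ending in -d (pifkud → pifkual, galalrid → galalrial) drop the final letter and add -al.
So lazkened → lazkeneal.

lazkeneal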